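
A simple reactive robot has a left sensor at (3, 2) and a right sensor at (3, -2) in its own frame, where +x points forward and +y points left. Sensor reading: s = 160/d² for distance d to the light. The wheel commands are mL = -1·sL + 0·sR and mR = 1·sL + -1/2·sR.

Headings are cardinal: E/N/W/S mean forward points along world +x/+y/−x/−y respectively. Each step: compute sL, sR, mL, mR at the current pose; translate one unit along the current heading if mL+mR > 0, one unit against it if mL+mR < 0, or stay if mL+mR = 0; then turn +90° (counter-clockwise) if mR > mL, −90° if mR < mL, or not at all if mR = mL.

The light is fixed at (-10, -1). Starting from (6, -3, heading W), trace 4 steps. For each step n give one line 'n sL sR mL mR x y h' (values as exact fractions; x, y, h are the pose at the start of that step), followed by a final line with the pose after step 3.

n=0: pose=(6,-3,W); sL=32/37, sR=160/169; mL=-32/37, mR=2448/6253; mL+mR=-80/169 → advance -1; mR−mL=7856/6253 → turn +1·90°
n=1: pose=(7,-3,S); sL=80/193, sR=16/25; mL=-80/193, mR=456/4825; mL+mR=-8/25 → advance -1; mR−mL=2456/4825 → turn +1·90°
n=2: pose=(7,-2,E); sL=160/401, sR=160/409; mL=-160/401, mR=33360/164009; mL+mR=-80/409 → advance -1; mR−mL=98800/164009 → turn +1·90°
n=3: pose=(6,-2,N); sL=4/5, sR=20/41; mL=-4/5, mR=114/205; mL+mR=-10/41 → advance -1; mR−mL=278/205 → turn +1·90°

0 32/37 160/169 -32/37 2448/6253 6 -3 W
1 80/193 16/25 -80/193 456/4825 7 -3 S
2 160/401 160/409 -160/401 33360/164009 7 -2 E
3 4/5 20/41 -4/5 114/205 6 -2 N
final 6 -3 W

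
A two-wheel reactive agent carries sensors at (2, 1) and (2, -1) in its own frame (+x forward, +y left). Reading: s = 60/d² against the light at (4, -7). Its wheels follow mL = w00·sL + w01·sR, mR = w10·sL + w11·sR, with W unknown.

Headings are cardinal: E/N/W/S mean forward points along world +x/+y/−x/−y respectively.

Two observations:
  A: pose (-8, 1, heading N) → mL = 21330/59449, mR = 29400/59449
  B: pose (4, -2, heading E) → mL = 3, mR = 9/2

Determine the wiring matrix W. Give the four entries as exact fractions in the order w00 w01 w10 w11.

1 1/2 1 1

obs A: pose=(-8,1,N) → sL=60/269, sR=60/221, mL=21330/59449, mR=29400/59449
obs B: pose=(4,-2,E) → sL=3/2, sR=3, mL=3, mR=9/2
sensor matrix S = [[60/269, 60/221], [3/2, 3]]; det S = 15570/59449
solve [mL_A; mL_B] = S·[w00; w01] and [mR_A; mR_B] = S·[w10; w11]:
  w00 = 1, w01 = 1/2, w10 = 1, w11 = 1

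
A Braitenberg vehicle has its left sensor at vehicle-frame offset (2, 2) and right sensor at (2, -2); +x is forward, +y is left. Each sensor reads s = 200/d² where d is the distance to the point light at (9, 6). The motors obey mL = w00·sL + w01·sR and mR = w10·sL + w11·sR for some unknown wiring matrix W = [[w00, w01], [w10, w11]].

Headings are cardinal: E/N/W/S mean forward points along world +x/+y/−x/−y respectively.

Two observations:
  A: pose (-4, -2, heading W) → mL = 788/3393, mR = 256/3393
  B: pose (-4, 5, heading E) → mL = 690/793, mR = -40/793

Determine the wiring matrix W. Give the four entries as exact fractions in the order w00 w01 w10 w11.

1 -1/2 -1/2 1/2

obs A: pose=(-4,-2,W) → sL=8/13, sR=200/261, mL=788/3393, mR=256/3393
obs B: pose=(-4,5,E) → sL=100/61, sR=20/13, mL=690/793, mR=-40/793
sensor matrix S = [[8/13, 200/261], [100/61, 20/13]]; det S = -832640/2690649
solve [mL_A; mL_B] = S·[w00; w01] and [mR_A; mR_B] = S·[w10; w11]:
  w00 = 1, w01 = -1/2, w10 = -1/2, w11 = 1/2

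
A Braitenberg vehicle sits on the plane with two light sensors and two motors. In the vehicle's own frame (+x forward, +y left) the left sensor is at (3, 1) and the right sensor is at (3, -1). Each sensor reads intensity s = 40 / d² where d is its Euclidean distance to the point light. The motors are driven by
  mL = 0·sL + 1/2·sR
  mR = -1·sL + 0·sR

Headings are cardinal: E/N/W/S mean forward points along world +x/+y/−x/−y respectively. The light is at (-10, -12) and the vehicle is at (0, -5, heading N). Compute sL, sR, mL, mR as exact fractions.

left sensor world pos  = (-1, -2); dL² = 181
right sensor world pos = (1, -2); dR² = 221
sL = 40/181 = 40/181
sR = 40/221 = 40/221
mL = 0·sL + 1/2·sR = 20/221
mR = -1·sL + 0·sR = -40/181

40/181 40/221 20/221 -40/181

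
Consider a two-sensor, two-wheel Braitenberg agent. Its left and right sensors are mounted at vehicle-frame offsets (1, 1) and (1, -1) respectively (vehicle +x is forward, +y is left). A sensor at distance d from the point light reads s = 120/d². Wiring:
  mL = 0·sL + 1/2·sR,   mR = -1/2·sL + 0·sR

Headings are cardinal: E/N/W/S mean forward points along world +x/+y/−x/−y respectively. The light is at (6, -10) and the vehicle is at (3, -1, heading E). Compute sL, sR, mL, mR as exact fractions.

15/13 30/17 15/17 -15/26

left sensor world pos  = (4, 0); dL² = 104
right sensor world pos = (4, -2); dR² = 68
sL = 120/104 = 15/13
sR = 120/68 = 30/17
mL = 0·sL + 1/2·sR = 15/17
mR = -1/2·sL + 0·sR = -15/26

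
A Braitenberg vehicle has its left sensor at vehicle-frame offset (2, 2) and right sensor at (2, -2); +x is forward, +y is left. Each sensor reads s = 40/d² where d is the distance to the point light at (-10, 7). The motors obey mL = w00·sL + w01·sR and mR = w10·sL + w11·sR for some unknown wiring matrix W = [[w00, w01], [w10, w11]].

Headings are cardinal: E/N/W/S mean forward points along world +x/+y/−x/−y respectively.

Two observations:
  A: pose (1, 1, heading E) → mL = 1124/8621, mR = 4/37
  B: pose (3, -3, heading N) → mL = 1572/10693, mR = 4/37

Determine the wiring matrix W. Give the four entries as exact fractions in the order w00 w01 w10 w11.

1 -1/2 1/2 0

obs A: pose=(1,1,E) → sL=8/37, sR=40/233, mL=1124/8621, mR=4/37
obs B: pose=(3,-3,N) → sL=8/37, sR=40/289, mL=1572/10693, mR=4/37
sensor matrix S = [[8/37, 40/233], [8/37, 40/289]]; det S = -17920/2491469
solve [mL_A; mL_B] = S·[w00; w01] and [mR_A; mR_B] = S·[w10; w11]:
  w00 = 1, w01 = -1/2, w10 = 1/2, w11 = 0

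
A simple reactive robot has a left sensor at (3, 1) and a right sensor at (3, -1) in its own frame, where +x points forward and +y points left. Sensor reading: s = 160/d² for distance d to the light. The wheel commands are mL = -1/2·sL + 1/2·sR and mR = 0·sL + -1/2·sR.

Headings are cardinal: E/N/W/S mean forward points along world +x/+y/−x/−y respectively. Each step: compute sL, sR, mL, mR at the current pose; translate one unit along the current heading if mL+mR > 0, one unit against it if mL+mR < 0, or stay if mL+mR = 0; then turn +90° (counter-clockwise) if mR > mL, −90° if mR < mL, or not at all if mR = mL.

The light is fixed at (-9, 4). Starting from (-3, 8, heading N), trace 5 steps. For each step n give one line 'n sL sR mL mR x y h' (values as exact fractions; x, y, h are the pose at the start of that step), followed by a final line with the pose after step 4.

0 80/37 80/49 -480/1813 -40/49 -3 8 N
1 160/97 32/17 192/1649 -16/17 -3 7 E
2 40/9 10 25/9 -5 -4 7 S
3 160/13 160/29 -1280/377 -80/29 -4 8 W
4 16/5 80/13 96/65 -40/13 -3 8 S
final -3 9 W

n=0: pose=(-3,8,N); sL=80/37, sR=80/49; mL=-480/1813, mR=-40/49; mL+mR=-40/37 → advance -1; mR−mL=-1000/1813 → turn -1·90°
n=1: pose=(-3,7,E); sL=160/97, sR=32/17; mL=192/1649, mR=-16/17; mL+mR=-80/97 → advance -1; mR−mL=-1744/1649 → turn -1·90°
n=2: pose=(-4,7,S); sL=40/9, sR=10; mL=25/9, mR=-5; mL+mR=-20/9 → advance -1; mR−mL=-70/9 → turn -1·90°
n=3: pose=(-4,8,W); sL=160/13, sR=160/29; mL=-1280/377, mR=-80/29; mL+mR=-80/13 → advance -1; mR−mL=240/377 → turn +1·90°
n=4: pose=(-3,8,S); sL=16/5, sR=80/13; mL=96/65, mR=-40/13; mL+mR=-8/5 → advance -1; mR−mL=-296/65 → turn -1·90°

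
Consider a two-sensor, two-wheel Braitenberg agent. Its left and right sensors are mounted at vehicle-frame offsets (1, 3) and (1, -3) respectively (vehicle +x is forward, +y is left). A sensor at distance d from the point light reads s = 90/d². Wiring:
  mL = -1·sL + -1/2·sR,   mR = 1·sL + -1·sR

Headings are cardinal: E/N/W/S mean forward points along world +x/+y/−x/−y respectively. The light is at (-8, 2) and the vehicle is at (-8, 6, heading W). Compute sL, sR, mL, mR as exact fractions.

left sensor world pos  = (-9, 3); dL² = 2
right sensor world pos = (-9, 9); dR² = 50
sL = 90/2 = 45
sR = 90/50 = 9/5
mL = -1·sL + -1/2·sR = -459/10
mR = 1·sL + -1·sR = 216/5

45 9/5 -459/10 216/5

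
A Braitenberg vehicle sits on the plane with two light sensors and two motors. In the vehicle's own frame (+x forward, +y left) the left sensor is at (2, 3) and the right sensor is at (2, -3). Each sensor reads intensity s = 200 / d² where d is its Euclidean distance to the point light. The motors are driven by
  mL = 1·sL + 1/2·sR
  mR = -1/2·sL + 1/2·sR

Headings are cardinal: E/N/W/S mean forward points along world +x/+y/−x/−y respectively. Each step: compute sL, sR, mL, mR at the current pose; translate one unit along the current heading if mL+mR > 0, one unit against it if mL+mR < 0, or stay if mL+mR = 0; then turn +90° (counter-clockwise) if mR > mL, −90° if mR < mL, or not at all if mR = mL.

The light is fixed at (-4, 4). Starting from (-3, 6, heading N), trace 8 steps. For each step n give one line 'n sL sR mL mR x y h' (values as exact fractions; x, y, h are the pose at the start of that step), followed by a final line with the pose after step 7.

n=0: pose=(-3,6,N); sL=10, sR=25/4; mL=105/8, mR=-15/8; mL+mR=45/4 → advance +1; mR−mL=-15 → turn -1·90°
n=1: pose=(-3,7,E); sL=40/9, sR=200/9; mL=140/9, mR=80/9; mL+mR=220/9 → advance +1; mR−mL=-20/3 → turn -1·90°
n=2: pose=(-2,7,S); sL=100/13, sR=100; mL=750/13, mR=600/13; mL+mR=1350/13 → advance +1; mR−mL=-150/13 → turn -1·90°
n=3: pose=(-2,6,W); sL=200, sR=8; mL=204, mR=-96; mL+mR=108 → advance +1; mR−mL=-300 → turn -1·90°
n=4: pose=(-3,6,N); sL=10, sR=25/4; mL=105/8, mR=-15/8; mL+mR=45/4 → advance +1; mR−mL=-15 → turn -1·90°
n=5: pose=(-3,7,E); sL=40/9, sR=200/9; mL=140/9, mR=80/9; mL+mR=220/9 → advance +1; mR−mL=-20/3 → turn -1·90°
n=6: pose=(-2,7,S); sL=100/13, sR=100; mL=750/13, mR=600/13; mL+mR=1350/13 → advance +1; mR−mL=-150/13 → turn -1·90°
n=7: pose=(-2,6,W); sL=200, sR=8; mL=204, mR=-96; mL+mR=108 → advance +1; mR−mL=-300 → turn -1·90°

0 10 25/4 105/8 -15/8 -3 6 N
1 40/9 200/9 140/9 80/9 -3 7 E
2 100/13 100 750/13 600/13 -2 7 S
3 200 8 204 -96 -2 6 W
4 10 25/4 105/8 -15/8 -3 6 N
5 40/9 200/9 140/9 80/9 -3 7 E
6 100/13 100 750/13 600/13 -2 7 S
7 200 8 204 -96 -2 6 W
final -3 6 N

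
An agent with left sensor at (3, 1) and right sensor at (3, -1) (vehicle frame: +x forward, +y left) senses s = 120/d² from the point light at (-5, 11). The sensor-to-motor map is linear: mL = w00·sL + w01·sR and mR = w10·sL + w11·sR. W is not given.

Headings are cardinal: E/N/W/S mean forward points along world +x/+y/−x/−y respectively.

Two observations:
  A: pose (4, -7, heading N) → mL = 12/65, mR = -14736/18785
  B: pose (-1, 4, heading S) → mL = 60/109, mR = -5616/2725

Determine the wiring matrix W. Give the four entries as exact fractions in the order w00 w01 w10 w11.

obs A: pose=(4,-7,N) → sL=120/289, sR=24/65, mL=12/65, mR=-14736/18785
obs B: pose=(-1,4,S) → sL=24/25, sR=120/109, mL=60/109, mR=-5616/2725
sensor matrix S = [[120/289, 24/65], [24/25, 120/109]]; det S = 5255424/51189125
solve [mL_A; mL_B] = S·[w00; w01] and [mR_A; mR_B] = S·[w10; w11]:
  w00 = 0, w01 = 1/2, w10 = -1, w11 = -1

0 1/2 -1 -1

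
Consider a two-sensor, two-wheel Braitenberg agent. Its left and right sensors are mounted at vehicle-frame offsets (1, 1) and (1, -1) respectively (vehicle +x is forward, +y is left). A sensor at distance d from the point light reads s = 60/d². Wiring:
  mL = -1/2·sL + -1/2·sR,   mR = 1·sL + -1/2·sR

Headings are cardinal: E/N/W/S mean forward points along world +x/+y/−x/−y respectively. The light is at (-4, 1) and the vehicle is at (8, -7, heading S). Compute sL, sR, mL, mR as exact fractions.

6/25 30/101 -678/2525 231/2525

left sensor world pos  = (9, -8); dL² = 250
right sensor world pos = (7, -8); dR² = 202
sL = 60/250 = 6/25
sR = 60/202 = 30/101
mL = -1/2·sL + -1/2·sR = -678/2525
mR = 1·sL + -1/2·sR = 231/2525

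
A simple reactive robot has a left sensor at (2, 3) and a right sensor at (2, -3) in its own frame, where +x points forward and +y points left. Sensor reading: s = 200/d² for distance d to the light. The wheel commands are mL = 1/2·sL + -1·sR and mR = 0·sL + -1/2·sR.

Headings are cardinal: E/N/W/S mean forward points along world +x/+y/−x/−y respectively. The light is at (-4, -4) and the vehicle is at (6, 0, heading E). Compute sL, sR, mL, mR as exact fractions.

left sensor world pos  = (8, 3); dL² = 193
right sensor world pos = (8, -3); dR² = 145
sL = 200/193 = 200/193
sR = 200/145 = 40/29
mL = 1/2·sL + -1·sR = -4820/5597
mR = 0·sL + -1/2·sR = -20/29

200/193 40/29 -4820/5597 -20/29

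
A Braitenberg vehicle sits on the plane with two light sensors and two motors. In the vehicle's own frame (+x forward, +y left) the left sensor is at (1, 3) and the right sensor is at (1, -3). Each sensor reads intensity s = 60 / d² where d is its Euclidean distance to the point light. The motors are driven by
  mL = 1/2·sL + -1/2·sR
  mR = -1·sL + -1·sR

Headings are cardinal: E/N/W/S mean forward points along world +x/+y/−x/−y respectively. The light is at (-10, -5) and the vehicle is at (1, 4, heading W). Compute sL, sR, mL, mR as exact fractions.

15/34 15/61 405/4148 -1425/2074

left sensor world pos  = (0, 1); dL² = 136
right sensor world pos = (0, 7); dR² = 244
sL = 60/136 = 15/34
sR = 60/244 = 15/61
mL = 1/2·sL + -1/2·sR = 405/4148
mR = -1·sL + -1·sR = -1425/2074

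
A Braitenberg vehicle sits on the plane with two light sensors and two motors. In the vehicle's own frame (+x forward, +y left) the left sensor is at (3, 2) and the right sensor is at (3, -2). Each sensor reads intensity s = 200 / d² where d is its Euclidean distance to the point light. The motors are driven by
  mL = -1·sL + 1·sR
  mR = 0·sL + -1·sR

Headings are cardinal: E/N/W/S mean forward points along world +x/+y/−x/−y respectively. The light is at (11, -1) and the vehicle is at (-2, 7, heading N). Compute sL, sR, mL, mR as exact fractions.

100/173 100/121 5200/20933 -100/121

left sensor world pos  = (-4, 10); dL² = 346
right sensor world pos = (0, 10); dR² = 242
sL = 200/346 = 100/173
sR = 200/242 = 100/121
mL = -1·sL + 1·sR = 5200/20933
mR = 0·sL + -1·sR = -100/121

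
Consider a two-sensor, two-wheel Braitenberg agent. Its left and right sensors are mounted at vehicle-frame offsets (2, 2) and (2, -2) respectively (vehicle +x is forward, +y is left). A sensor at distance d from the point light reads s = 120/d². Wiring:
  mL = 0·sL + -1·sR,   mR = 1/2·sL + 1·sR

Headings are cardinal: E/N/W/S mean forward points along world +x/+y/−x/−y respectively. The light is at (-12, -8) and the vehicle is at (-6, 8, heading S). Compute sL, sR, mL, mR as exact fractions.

left sensor world pos  = (-4, 6); dL² = 260
right sensor world pos = (-8, 6); dR² = 212
sL = 120/260 = 6/13
sR = 120/212 = 30/53
mL = 0·sL + -1·sR = -30/53
mR = 1/2·sL + 1·sR = 549/689

6/13 30/53 -30/53 549/689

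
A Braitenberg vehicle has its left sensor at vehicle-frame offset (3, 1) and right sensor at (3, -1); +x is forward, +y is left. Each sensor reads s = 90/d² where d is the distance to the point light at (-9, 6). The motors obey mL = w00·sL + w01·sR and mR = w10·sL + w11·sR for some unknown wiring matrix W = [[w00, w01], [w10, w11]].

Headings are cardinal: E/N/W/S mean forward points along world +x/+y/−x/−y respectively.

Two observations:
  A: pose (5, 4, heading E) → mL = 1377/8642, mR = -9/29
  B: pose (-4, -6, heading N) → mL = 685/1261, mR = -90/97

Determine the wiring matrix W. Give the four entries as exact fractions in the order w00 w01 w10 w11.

obs A: pose=(5,4,E) → sL=9/29, sR=45/149, mL=1377/8642, mR=-9/29
obs B: pose=(-4,-6,N) → sL=90/97, sR=10/13, mL=685/1261, mR=-90/97
sensor matrix S = [[9/29, 45/149], [90/97, 10/13]]; det S = -226080/5448781
solve [mL_A; mL_B] = S·[w00; w01] and [mR_A; mR_B] = S·[w10; w11]:
  w00 = 1, w01 = -1/2, w10 = -1, w11 = 0

1 -1/2 -1 0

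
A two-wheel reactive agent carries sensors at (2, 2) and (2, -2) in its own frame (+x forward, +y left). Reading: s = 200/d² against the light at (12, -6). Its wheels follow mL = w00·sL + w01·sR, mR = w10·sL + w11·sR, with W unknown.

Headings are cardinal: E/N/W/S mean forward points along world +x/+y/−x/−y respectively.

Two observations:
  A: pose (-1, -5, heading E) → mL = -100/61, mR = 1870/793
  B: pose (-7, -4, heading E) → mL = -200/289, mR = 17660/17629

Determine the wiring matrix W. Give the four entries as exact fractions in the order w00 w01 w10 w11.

0 -1 1 1/2

obs A: pose=(-1,-5,E) → sL=20/13, sR=100/61, mL=-100/61, mR=1870/793
obs B: pose=(-7,-4,E) → sL=40/61, sR=200/289, mL=-200/289, mR=17660/17629
sensor matrix S = [[20/13, 100/61], [40/61, 200/289]]; det S = -144000/13979797
solve [mL_A; mL_B] = S·[w00; w01] and [mR_A; mR_B] = S·[w10; w11]:
  w00 = 0, w01 = -1, w10 = 1, w11 = 1/2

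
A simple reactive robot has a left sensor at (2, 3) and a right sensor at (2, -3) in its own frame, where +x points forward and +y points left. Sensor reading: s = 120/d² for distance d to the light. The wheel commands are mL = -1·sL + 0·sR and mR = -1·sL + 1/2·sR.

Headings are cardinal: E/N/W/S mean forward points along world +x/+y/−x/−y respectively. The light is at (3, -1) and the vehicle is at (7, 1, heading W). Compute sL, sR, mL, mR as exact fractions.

left sensor world pos  = (5, -2); dL² = 5
right sensor world pos = (5, 4); dR² = 29
sL = 120/5 = 24
sR = 120/29 = 120/29
mL = -1·sL + 0·sR = -24
mR = -1·sL + 1/2·sR = -636/29

24 120/29 -24 -636/29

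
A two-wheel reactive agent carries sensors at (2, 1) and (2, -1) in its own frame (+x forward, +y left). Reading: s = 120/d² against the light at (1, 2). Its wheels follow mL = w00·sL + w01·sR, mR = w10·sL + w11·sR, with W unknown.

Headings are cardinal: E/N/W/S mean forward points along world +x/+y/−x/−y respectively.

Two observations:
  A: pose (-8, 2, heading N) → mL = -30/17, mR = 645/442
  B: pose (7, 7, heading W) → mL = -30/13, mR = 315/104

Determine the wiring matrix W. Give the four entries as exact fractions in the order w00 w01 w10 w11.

0 -1 1/2 1/2

obs A: pose=(-8,2,N) → sL=15/13, sR=30/17, mL=-30/17, mR=645/442
obs B: pose=(7,7,W) → sL=15/4, sR=30/13, mL=-30/13, mR=315/104
sensor matrix S = [[15/13, 30/17], [15/4, 30/13]]; det S = -22725/5746
solve [mL_A; mL_B] = S·[w00; w01] and [mR_A; mR_B] = S·[w10; w11]:
  w00 = 0, w01 = -1, w10 = 1/2, w11 = 1/2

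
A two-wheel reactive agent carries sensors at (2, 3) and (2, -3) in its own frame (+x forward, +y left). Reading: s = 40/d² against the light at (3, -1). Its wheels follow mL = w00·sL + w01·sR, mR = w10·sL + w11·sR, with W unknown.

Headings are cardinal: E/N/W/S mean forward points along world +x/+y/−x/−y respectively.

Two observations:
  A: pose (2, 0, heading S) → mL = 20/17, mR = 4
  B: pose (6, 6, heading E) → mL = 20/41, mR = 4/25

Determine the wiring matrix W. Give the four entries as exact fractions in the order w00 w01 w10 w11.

0 1/2 1/2 0

obs A: pose=(2,0,S) → sL=8, sR=40/17, mL=20/17, mR=4
obs B: pose=(6,6,E) → sL=8/25, sR=40/41, mL=20/41, mR=4/25
sensor matrix S = [[8, 40/17], [8/25, 40/41]]; det S = 24576/3485
solve [mL_A; mL_B] = S·[w00; w01] and [mR_A; mR_B] = S·[w10; w11]:
  w00 = 0, w01 = 1/2, w10 = 1/2, w11 = 0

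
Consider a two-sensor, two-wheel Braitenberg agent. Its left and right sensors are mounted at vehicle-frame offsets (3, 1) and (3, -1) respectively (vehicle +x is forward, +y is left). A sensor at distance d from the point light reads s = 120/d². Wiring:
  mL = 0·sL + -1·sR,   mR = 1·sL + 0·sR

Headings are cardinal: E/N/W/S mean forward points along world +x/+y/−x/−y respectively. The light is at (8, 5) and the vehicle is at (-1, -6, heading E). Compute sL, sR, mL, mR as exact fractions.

left sensor world pos  = (2, -5); dL² = 136
right sensor world pos = (2, -7); dR² = 180
sL = 120/136 = 15/17
sR = 120/180 = 2/3
mL = 0·sL + -1·sR = -2/3
mR = 1·sL + 0·sR = 15/17

15/17 2/3 -2/3 15/17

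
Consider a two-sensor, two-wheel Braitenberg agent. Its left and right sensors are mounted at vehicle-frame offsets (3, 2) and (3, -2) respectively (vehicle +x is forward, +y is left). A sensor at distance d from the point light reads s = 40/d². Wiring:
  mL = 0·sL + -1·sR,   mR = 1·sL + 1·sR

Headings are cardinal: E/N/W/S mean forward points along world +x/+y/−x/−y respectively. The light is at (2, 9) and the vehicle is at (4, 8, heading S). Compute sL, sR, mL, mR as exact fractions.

5/4 5/2 -5/2 15/4

left sensor world pos  = (6, 5); dL² = 32
right sensor world pos = (2, 5); dR² = 16
sL = 40/32 = 5/4
sR = 40/16 = 5/2
mL = 0·sL + -1·sR = -5/2
mR = 1·sL + 1·sR = 15/4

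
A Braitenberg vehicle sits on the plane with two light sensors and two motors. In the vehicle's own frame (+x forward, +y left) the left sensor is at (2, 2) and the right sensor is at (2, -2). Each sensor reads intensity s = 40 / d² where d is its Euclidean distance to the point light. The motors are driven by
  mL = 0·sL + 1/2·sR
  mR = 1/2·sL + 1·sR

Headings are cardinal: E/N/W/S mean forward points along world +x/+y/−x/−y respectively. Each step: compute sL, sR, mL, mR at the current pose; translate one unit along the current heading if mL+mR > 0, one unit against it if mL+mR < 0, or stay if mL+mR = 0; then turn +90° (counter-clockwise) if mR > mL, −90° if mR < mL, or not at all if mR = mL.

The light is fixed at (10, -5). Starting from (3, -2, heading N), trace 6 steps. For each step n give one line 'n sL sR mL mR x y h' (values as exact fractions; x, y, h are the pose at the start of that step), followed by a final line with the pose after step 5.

n=0: pose=(3,-2,N); sL=20/53, sR=4/5; mL=2/5, mR=262/265; mL+mR=368/265 → advance +1; mR−mL=156/265 → turn +1·90°
n=1: pose=(3,-1,W); sL=8/17, sR=40/117; mL=20/117, mR=1148/1989; mL+mR=496/663 → advance +1; mR−mL=808/1989 → turn +1·90°
n=2: pose=(2,-1,S); sL=1, sR=5/13; mL=5/26, mR=23/26; mL+mR=14/13 → advance +1; mR−mL=9/13 → turn +1·90°
n=3: pose=(2,-2,E); sL=40/61, sR=40/37; mL=20/37, mR=3180/2257; mL+mR=4400/2257 → advance +1; mR−mL=1960/2257 → turn +1·90°
n=4: pose=(3,-2,N); sL=20/53, sR=4/5; mL=2/5, mR=262/265; mL+mR=368/265 → advance +1; mR−mL=156/265 → turn +1·90°
n=5: pose=(3,-1,W); sL=8/17, sR=40/117; mL=20/117, mR=1148/1989; mL+mR=496/663 → advance +1; mR−mL=808/1989 → turn +1·90°

0 20/53 4/5 2/5 262/265 3 -2 N
1 8/17 40/117 20/117 1148/1989 3 -1 W
2 1 5/13 5/26 23/26 2 -1 S
3 40/61 40/37 20/37 3180/2257 2 -2 E
4 20/53 4/5 2/5 262/265 3 -2 N
5 8/17 40/117 20/117 1148/1989 3 -1 W
final 2 -1 S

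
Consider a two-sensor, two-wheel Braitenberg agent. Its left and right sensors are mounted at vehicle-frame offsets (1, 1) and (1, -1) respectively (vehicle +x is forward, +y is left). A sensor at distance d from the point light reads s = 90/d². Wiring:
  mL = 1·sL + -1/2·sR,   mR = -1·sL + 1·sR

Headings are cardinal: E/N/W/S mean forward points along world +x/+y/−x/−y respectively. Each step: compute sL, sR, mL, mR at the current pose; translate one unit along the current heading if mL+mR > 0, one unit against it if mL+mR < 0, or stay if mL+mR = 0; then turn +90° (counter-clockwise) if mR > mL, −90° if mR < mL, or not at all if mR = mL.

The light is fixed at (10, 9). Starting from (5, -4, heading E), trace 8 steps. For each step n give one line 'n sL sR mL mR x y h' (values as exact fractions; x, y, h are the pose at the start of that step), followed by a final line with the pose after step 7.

0 9/16 45/106 297/848 -117/848 5 -4 E
1 18/41 90/221 2133/9061 -288/9061 6 -4 S
2 9/25 45/97 621/4850 252/2425 6 -5 W
3 18/41 18/37 297/1517 72/1517 5 -5 N
4 9/16 45/106 297/848 -117/848 5 -4 E
5 18/41 90/221 2133/9061 -288/9061 6 -4 S
6 9/25 45/97 621/4850 252/2425 6 -5 W
7 18/41 18/37 297/1517 72/1517 5 -5 N
final 5 -4 E

n=0: pose=(5,-4,E); sL=9/16, sR=45/106; mL=297/848, mR=-117/848; mL+mR=45/212 → advance +1; mR−mL=-207/424 → turn -1·90°
n=1: pose=(6,-4,S); sL=18/41, sR=90/221; mL=2133/9061, mR=-288/9061; mL+mR=45/221 → advance +1; mR−mL=-2421/9061 → turn -1·90°
n=2: pose=(6,-5,W); sL=9/25, sR=45/97; mL=621/4850, mR=252/2425; mL+mR=45/194 → advance +1; mR−mL=-117/4850 → turn -1·90°
n=3: pose=(5,-5,N); sL=18/41, sR=18/37; mL=297/1517, mR=72/1517; mL+mR=9/37 → advance +1; mR−mL=-225/1517 → turn -1·90°
n=4: pose=(5,-4,E); sL=9/16, sR=45/106; mL=297/848, mR=-117/848; mL+mR=45/212 → advance +1; mR−mL=-207/424 → turn -1·90°
n=5: pose=(6,-4,S); sL=18/41, sR=90/221; mL=2133/9061, mR=-288/9061; mL+mR=45/221 → advance +1; mR−mL=-2421/9061 → turn -1·90°
n=6: pose=(6,-5,W); sL=9/25, sR=45/97; mL=621/4850, mR=252/2425; mL+mR=45/194 → advance +1; mR−mL=-117/4850 → turn -1·90°
n=7: pose=(5,-5,N); sL=18/41, sR=18/37; mL=297/1517, mR=72/1517; mL+mR=9/37 → advance +1; mR−mL=-225/1517 → turn -1·90°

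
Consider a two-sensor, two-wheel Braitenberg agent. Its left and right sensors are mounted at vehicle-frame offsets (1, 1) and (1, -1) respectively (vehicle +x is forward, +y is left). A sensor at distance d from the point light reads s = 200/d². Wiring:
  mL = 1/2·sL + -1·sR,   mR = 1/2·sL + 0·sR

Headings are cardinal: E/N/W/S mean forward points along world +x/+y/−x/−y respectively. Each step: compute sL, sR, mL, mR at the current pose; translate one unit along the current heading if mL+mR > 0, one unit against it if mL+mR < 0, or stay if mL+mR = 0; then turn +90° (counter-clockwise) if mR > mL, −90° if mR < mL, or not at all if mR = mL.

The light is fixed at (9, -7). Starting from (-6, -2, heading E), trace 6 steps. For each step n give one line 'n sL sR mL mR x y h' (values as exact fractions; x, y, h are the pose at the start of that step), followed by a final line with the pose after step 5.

0 25/29 50/53 -1575/3074 25/58 -6 -2 E
1 8/13 200/261 -1556/3393 4/13 -7 -2 N
2 100/149 100/157 -7050/23393 50/149 -7 -3 W
3 40/53 200/333 -3940/17649 20/53 -8 -3 S
4 25/34 10/13 -355/884 25/68 -8 -4 E
5 200/377 40/61 -8980/22997 100/377 -9 -4 N
final -9 -5 W

n=0: pose=(-6,-2,E); sL=25/29, sR=50/53; mL=-1575/3074, mR=25/58; mL+mR=-125/1537 → advance -1; mR−mL=50/53 → turn +1·90°
n=1: pose=(-7,-2,N); sL=8/13, sR=200/261; mL=-1556/3393, mR=4/13; mL+mR=-512/3393 → advance -1; mR−mL=200/261 → turn +1·90°
n=2: pose=(-7,-3,W); sL=100/149, sR=100/157; mL=-7050/23393, mR=50/149; mL+mR=800/23393 → advance +1; mR−mL=100/157 → turn +1·90°
n=3: pose=(-8,-3,S); sL=40/53, sR=200/333; mL=-3940/17649, mR=20/53; mL+mR=2720/17649 → advance +1; mR−mL=200/333 → turn +1·90°
n=4: pose=(-8,-4,E); sL=25/34, sR=10/13; mL=-355/884, mR=25/68; mL+mR=-15/442 → advance -1; mR−mL=10/13 → turn +1·90°
n=5: pose=(-9,-4,N); sL=200/377, sR=40/61; mL=-8980/22997, mR=100/377; mL+mR=-2880/22997 → advance -1; mR−mL=40/61 → turn +1·90°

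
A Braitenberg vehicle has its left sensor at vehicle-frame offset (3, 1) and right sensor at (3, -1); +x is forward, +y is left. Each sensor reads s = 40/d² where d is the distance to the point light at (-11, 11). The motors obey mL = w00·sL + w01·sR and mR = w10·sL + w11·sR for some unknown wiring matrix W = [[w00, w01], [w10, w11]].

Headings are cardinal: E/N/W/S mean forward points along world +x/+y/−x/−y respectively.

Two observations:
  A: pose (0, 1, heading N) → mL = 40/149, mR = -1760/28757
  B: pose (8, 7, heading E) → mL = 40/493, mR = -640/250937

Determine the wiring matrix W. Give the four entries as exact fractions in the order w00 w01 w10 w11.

1 0 -1 1

obs A: pose=(0,1,N) → sL=40/149, sR=40/193, mL=40/149, mR=-1760/28757
obs B: pose=(8,7,E) → sL=40/493, sR=40/509, mL=40/493, mR=-640/250937
sensor matrix S = [[40/149, 40/193], [40/493, 40/509]]; det S = 30892800/7216195309
solve [mL_A; mL_B] = S·[w00; w01] and [mR_A; mR_B] = S·[w10; w11]:
  w00 = 1, w01 = 0, w10 = -1, w11 = 1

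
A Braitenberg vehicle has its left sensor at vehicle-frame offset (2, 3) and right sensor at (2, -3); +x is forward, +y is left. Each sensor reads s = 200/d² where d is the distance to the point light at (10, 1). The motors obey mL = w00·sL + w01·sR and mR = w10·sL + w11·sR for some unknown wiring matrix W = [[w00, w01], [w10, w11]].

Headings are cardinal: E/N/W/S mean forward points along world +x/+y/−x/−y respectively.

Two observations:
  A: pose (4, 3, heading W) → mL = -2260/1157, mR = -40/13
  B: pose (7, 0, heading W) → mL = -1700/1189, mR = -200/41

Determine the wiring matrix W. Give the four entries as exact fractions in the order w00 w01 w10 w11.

obs A: pose=(4,3,W) → sL=40/13, sR=200/89, mL=-2260/1157, mR=-40/13
obs B: pose=(7,0,W) → sL=200/41, sR=200/29, mL=-1700/1189, mR=-200/41
sensor matrix S = [[40/13, 200/89], [200/41, 200/29]]; det S = 14112000/1375673
solve [mL_A; mL_B] = S·[w00; w01] and [mR_A; mR_B] = S·[w10; w11]:
  w00 = -1, w01 = 1/2, w10 = -1, w11 = 0

-1 1/2 -1 0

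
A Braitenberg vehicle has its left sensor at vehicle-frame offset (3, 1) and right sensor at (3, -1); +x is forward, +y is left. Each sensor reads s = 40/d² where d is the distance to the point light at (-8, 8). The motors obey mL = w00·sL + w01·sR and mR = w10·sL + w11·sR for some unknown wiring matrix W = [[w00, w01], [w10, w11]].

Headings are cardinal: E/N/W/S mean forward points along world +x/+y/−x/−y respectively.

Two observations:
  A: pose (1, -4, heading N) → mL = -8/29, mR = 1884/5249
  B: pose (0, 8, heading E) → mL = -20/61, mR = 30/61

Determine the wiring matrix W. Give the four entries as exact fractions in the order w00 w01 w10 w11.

obs A: pose=(1,-4,N) → sL=8/29, sR=40/181, mL=-8/29, mR=1884/5249
obs B: pose=(0,8,E) → sL=20/61, sR=20/61, mL=-20/61, mR=30/61
sensor matrix S = [[8/29, 40/181], [20/61, 20/61]]; det S = 5760/320189
solve [mL_A; mL_B] = S·[w00; w01] and [mR_A; mR_B] = S·[w10; w11]:
  w00 = -1, w01 = 0, w10 = 1/2, w11 = 1

-1 0 1/2 1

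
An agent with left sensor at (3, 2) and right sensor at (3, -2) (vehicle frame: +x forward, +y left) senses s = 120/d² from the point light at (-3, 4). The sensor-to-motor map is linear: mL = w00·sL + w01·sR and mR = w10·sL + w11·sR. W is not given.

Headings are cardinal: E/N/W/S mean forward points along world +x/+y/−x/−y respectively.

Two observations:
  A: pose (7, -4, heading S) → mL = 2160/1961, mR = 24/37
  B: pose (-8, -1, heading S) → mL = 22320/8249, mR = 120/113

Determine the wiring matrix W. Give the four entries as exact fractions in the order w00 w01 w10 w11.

obs A: pose=(7,-4,S) → sL=24/53, sR=24/37, mL=2160/1961, mR=24/37
obs B: pose=(-8,-1,S) → sL=120/73, sR=120/113, mL=22320/8249, mR=120/113
sensor matrix S = [[24/53, 24/37], [120/73, 120/113]]; det S = -9469440/16176289
solve [mL_A; mL_B] = S·[w00; w01] and [mR_A; mR_B] = S·[w10; w11]:
  w00 = 1, w01 = 1, w10 = 0, w11 = 1

1 1 0 1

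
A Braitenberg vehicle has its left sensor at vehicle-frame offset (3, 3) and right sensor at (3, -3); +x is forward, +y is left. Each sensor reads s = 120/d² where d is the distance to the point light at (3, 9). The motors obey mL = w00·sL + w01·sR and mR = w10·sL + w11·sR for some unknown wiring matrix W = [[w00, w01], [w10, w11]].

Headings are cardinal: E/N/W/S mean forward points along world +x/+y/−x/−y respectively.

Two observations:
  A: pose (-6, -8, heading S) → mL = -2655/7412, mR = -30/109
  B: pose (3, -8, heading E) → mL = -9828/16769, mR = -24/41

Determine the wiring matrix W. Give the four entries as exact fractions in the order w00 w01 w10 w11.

obs A: pose=(-6,-8,S) → sL=30/109, sR=15/68, mL=-2655/7412, mR=-30/109
obs B: pose=(3,-8,E) → sL=24/41, sR=120/409, mL=-9828/16769, mR=-24/41
sensor matrix S = [[30/109, 15/68], [24/41, 120/409]]; det S = -1503090/31072957
solve [mL_A; mL_B] = S·[w00; w01] and [mR_A; mR_B] = S·[w10; w11]:
  w00 = -1/2, w01 = -1, w10 = -1, w11 = 0

-1/2 -1 -1 0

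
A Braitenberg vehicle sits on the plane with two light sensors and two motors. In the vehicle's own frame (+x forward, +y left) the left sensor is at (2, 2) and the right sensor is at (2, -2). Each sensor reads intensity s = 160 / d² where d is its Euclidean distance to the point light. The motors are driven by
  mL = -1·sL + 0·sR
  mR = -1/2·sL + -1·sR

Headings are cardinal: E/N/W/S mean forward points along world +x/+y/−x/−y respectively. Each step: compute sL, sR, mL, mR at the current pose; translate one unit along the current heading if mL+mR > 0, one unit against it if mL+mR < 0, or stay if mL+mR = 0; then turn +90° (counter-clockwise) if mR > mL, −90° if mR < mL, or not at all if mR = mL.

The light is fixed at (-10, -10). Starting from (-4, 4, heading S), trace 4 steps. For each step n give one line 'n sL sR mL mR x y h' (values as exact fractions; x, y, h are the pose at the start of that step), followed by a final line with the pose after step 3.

n=0: pose=(-4,4,S); sL=10/13, sR=1; mL=-10/13, mR=-18/13; mL+mR=-28/13 → advance -1; mR−mL=-8/13 → turn -1·90°
n=1: pose=(-4,5,W); sL=32/37, sR=32/61; mL=-32/37, mR=-2160/2257; mL+mR=-4112/2257 → advance -1; mR−mL=-208/2257 → turn -1·90°
n=2: pose=(-3,5,N); sL=80/157, sR=16/37; mL=-80/157, mR=-3992/5809; mL+mR=-6952/5809 → advance -1; mR−mL=-1032/5809 → turn -1·90°
n=3: pose=(-3,4,E); sL=160/337, sR=32/45; mL=-160/337, mR=-14384/15165; mL+mR=-21584/15165 → advance -1; mR−mL=-7184/15165 → turn -1·90°

0 10/13 1 -10/13 -18/13 -4 4 S
1 32/37 32/61 -32/37 -2160/2257 -4 5 W
2 80/157 16/37 -80/157 -3992/5809 -3 5 N
3 160/337 32/45 -160/337 -14384/15165 -3 4 E
final -4 4 S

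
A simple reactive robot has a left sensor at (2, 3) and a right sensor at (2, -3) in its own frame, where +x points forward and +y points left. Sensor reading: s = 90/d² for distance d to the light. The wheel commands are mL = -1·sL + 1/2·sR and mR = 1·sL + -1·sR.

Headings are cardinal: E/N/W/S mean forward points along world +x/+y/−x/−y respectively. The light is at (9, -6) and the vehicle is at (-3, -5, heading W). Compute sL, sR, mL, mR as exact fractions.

left sensor world pos  = (-5, -8); dL² = 200
right sensor world pos = (-5, -2); dR² = 212
sL = 90/200 = 9/20
sR = 90/212 = 45/106
mL = -1·sL + 1/2·sR = -63/265
mR = 1·sL + -1·sR = 27/1060

9/20 45/106 -63/265 27/1060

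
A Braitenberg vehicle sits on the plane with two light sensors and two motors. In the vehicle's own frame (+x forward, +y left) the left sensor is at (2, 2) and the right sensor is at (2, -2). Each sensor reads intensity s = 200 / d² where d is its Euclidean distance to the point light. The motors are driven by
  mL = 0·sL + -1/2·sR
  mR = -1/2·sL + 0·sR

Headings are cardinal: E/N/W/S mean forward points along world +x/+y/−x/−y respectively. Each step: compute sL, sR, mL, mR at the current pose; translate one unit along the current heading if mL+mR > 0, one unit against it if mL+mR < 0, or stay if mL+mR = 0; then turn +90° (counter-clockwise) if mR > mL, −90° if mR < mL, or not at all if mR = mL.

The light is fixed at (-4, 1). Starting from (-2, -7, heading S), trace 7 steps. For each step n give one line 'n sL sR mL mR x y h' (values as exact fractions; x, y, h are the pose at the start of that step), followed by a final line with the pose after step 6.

0 50/29 2 -1 -25/29 -2 -7 S
1 200/41 200/97 -100/97 -100/41 -2 -6 E
2 20/9 100/41 -50/41 -10/9 -3 -6 S
3 8 200/73 -100/73 -4 -3 -5 E
4 50/17 50/17 -25/17 -25/17 -4 -5 S
5 200/53 200/53 -100/53 -100/53 -4 -4 S
6 5 5 -5/2 -5/2 -4 -3 S
final -4 -2 S

n=0: pose=(-2,-7,S); sL=50/29, sR=2; mL=-1, mR=-25/29; mL+mR=-54/29 → advance -1; mR−mL=4/29 → turn +1·90°
n=1: pose=(-2,-6,E); sL=200/41, sR=200/97; mL=-100/97, mR=-100/41; mL+mR=-13800/3977 → advance -1; mR−mL=-5600/3977 → turn -1·90°
n=2: pose=(-3,-6,S); sL=20/9, sR=100/41; mL=-50/41, mR=-10/9; mL+mR=-860/369 → advance -1; mR−mL=40/369 → turn +1·90°
n=3: pose=(-3,-5,E); sL=8, sR=200/73; mL=-100/73, mR=-4; mL+mR=-392/73 → advance -1; mR−mL=-192/73 → turn -1·90°
n=4: pose=(-4,-5,S); sL=50/17, sR=50/17; mL=-25/17, mR=-25/17; mL+mR=-50/17 → advance -1; mR−mL=0 → turn +0·90°
n=5: pose=(-4,-4,S); sL=200/53, sR=200/53; mL=-100/53, mR=-100/53; mL+mR=-200/53 → advance -1; mR−mL=0 → turn +0·90°
n=6: pose=(-4,-3,S); sL=5, sR=5; mL=-5/2, mR=-5/2; mL+mR=-5 → advance -1; mR−mL=0 → turn +0·90°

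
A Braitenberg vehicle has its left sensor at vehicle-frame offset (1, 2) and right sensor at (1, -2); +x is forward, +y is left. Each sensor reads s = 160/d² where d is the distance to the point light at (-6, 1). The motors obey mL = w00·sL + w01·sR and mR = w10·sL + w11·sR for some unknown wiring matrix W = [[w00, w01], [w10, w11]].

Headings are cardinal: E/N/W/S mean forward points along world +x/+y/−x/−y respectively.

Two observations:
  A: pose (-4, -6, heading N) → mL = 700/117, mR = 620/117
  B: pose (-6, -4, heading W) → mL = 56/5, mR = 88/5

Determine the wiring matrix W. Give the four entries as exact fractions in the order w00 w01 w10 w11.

obs A: pose=(-4,-6,N) → sL=40/9, sR=40/13, mL=700/117, mR=620/117
obs B: pose=(-6,-4,W) → sL=16/5, sR=16, mL=56/5, mR=88/5
sensor matrix S = [[40/9, 40/13], [16/5, 16]]; det S = 7168/117
solve [mL_A; mL_B] = S·[w00; w01] and [mR_A; mR_B] = S·[w10; w11]:
  w00 = 1, w01 = 1/2, w10 = 1/2, w11 = 1

1 1/2 1/2 1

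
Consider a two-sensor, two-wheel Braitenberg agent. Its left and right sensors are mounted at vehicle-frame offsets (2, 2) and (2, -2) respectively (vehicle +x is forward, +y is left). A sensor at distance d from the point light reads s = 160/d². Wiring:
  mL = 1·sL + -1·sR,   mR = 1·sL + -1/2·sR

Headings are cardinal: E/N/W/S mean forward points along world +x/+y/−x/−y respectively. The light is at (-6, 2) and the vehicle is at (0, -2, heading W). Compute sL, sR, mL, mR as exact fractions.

40/13 8 -64/13 -12/13

left sensor world pos  = (-2, -4); dL² = 52
right sensor world pos = (-2, 0); dR² = 20
sL = 160/52 = 40/13
sR = 160/20 = 8
mL = 1·sL + -1·sR = -64/13
mR = 1·sL + -1/2·sR = -12/13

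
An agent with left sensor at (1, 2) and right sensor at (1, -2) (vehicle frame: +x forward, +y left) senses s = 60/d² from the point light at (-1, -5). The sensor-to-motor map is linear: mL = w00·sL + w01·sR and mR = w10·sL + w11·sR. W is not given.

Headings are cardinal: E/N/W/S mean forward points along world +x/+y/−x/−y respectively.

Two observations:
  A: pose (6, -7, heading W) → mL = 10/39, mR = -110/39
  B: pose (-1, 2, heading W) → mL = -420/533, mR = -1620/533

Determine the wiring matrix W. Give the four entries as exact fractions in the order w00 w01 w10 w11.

-1/2 1/2 -1 -1

obs A: pose=(6,-7,W) → sL=15/13, sR=5/3, mL=10/39, mR=-110/39
obs B: pose=(-1,2,W) → sL=30/13, sR=30/41, mL=-420/533, mR=-1620/533
sensor matrix S = [[15/13, 5/3], [30/13, 30/41]]; det S = -1600/533
solve [mL_A; mL_B] = S·[w00; w01] and [mR_A; mR_B] = S·[w10; w11]:
  w00 = -1/2, w01 = 1/2, w10 = -1, w11 = -1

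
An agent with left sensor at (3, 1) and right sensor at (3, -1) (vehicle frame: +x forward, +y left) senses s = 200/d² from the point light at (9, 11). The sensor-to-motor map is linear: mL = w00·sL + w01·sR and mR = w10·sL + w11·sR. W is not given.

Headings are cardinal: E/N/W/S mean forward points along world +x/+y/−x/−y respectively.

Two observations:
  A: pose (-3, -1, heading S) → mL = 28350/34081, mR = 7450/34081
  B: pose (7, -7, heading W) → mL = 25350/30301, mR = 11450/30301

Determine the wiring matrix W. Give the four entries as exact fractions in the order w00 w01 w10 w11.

obs A: pose=(-3,-1,S) → sL=100/173, sR=100/197, mL=28350/34081, mR=7450/34081
obs B: pose=(7,-7,W) → sL=100/193, sR=100/157, mL=25350/30301, mR=11450/30301
sensor matrix S = [[100/173, 100/197], [100/193, 100/157]]; det S = 108600000/1032688381
solve [mL_A; mL_B] = S·[w00; w01] and [mR_A; mR_B] = S·[w10; w11]:
  w00 = 1, w01 = 1/2, w10 = -1/2, w11 = 1

1 1/2 -1/2 1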